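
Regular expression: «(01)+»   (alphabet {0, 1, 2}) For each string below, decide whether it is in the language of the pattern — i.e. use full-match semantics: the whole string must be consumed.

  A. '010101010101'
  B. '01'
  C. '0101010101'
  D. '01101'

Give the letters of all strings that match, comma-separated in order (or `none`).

A. '010101010101' → match
B. '01' → match
C. '0101010101' → match
D. '01101' → no match

A, B, C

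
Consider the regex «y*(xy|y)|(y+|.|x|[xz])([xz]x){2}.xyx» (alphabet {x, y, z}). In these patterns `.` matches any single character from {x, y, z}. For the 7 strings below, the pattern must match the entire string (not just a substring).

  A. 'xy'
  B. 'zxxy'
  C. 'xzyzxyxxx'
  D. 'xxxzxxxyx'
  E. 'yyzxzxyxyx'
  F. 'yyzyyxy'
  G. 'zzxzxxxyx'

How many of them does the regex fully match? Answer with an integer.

4

A → match
B → no match
C → no match
D → match
E → match
F → no match
G → match
Total matched: 4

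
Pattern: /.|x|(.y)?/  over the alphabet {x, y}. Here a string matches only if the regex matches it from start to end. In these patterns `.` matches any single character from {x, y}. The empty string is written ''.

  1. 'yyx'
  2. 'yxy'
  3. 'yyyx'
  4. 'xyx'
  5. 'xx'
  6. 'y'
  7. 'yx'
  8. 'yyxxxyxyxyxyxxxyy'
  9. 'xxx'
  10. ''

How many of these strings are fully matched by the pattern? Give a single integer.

2

1 → no match
2 → no match
3 → no match
4 → no match
5 → no match
6 → match
7 → no match
8 → no match
9 → no match
10 → match
Total matched: 2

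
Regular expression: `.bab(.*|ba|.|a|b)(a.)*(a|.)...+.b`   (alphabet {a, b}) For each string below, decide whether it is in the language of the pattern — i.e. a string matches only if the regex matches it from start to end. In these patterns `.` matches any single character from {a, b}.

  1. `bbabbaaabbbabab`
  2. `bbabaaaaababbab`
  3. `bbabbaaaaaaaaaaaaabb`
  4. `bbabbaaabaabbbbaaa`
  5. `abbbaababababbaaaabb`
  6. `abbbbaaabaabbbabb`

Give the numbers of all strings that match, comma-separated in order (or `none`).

1 → match
2 → match
3 → match
4 → no match — must end with `b`
5 → no match
6 → no match

1, 2, 3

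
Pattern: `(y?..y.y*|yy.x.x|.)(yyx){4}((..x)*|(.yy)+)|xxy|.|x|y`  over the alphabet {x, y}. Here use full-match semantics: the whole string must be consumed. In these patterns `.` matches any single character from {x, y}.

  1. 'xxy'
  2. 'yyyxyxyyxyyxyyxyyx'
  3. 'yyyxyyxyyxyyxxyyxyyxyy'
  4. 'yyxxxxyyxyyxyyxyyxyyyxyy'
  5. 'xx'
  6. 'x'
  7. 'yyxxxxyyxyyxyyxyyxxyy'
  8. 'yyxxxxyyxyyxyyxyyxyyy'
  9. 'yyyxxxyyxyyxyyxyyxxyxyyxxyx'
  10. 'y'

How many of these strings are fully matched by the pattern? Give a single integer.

1. 'xxy' → match
2 → match
3 → match
4 → match
5. 'xx' → no match
6. 'x' → match
7 → match
8 → match
9 → match
10. 'y' → match
Total matched: 9

9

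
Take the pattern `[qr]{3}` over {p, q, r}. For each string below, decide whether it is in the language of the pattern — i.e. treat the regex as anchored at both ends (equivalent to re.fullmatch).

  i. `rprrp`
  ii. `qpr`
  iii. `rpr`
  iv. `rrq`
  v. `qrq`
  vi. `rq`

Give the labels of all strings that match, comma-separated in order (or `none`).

iv, v

i → no match
ii → no match
iii → no match
iv → match
v → match
vi → no match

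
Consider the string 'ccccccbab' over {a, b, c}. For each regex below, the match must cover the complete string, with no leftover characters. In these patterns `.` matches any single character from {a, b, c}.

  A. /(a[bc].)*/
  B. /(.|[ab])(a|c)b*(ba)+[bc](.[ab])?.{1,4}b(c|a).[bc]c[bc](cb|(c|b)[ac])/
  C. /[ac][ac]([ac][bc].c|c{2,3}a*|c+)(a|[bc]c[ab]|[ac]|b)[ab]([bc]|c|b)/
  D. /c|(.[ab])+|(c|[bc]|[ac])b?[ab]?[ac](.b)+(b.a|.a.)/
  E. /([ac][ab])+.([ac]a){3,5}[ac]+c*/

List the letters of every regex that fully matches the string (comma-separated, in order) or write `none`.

C

A → no match
B → no match
C → match
D → no match
E → no match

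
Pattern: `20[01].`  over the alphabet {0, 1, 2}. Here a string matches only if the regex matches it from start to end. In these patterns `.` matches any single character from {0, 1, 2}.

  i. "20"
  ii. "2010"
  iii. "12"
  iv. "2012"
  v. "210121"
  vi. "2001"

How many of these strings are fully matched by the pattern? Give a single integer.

i → no match
ii → match
iii → no match — must start with "20"
iv → match
v → no match — must start with "20"
vi → match
Total matched: 3

3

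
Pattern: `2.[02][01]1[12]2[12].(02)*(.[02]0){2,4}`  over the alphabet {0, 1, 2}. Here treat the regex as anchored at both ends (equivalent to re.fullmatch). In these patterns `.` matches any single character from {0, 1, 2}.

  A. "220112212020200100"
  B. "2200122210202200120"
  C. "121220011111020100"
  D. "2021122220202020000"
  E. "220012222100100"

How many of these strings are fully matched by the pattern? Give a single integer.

A → match
B → match
C → no match — must start with "2"
D → match
E → match
Total matched: 4

4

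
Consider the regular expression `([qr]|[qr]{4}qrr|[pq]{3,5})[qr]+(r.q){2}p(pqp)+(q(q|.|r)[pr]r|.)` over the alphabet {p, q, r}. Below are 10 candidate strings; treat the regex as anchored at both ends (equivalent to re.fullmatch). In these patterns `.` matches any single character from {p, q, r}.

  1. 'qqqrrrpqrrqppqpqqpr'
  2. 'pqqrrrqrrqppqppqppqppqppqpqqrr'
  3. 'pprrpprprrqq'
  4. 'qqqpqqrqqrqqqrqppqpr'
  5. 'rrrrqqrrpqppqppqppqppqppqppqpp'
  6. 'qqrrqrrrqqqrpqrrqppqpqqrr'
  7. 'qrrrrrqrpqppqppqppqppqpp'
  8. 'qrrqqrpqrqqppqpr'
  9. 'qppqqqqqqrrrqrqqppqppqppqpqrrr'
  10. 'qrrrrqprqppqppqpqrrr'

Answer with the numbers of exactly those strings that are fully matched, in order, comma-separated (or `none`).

1, 2, 6, 7, 8, 9

1 → match
2 → match
3. 'pprrpprprrqq' → no match
4 → no match
5 → no match
6 → match
7 → match
8 → match
9 → match
10 → no match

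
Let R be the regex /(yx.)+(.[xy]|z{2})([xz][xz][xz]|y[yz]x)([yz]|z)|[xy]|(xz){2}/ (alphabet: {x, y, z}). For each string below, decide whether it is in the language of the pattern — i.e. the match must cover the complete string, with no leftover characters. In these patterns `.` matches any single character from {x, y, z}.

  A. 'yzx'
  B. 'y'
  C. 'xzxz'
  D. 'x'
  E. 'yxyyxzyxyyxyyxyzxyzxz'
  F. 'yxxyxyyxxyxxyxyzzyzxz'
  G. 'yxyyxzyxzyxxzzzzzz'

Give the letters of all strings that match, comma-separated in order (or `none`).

A → no match
B → match
C → match
D → match
E → match
F → match
G → match

B, C, D, E, F, G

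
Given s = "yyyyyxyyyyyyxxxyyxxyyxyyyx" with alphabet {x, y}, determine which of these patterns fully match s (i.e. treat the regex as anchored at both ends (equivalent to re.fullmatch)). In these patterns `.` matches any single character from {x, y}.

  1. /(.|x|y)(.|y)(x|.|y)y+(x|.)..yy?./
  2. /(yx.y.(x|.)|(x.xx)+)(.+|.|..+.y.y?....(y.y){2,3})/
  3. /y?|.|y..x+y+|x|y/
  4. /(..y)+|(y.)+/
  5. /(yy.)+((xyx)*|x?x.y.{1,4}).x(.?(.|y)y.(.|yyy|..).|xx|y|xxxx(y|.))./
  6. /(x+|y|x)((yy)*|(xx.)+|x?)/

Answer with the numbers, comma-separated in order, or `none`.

5

1 → no match
2 → no match
3 → no match
4 → no match
5 → match
6 → no match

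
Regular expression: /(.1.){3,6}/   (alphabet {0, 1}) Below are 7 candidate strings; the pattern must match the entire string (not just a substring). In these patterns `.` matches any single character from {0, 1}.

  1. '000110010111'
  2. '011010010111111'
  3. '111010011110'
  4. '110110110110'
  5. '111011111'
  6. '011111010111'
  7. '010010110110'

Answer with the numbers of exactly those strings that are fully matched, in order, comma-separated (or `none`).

2, 3, 4, 5, 6, 7

1 → no match
2 → match
3 → match
4 → match
5 → match
6 → match
7 → match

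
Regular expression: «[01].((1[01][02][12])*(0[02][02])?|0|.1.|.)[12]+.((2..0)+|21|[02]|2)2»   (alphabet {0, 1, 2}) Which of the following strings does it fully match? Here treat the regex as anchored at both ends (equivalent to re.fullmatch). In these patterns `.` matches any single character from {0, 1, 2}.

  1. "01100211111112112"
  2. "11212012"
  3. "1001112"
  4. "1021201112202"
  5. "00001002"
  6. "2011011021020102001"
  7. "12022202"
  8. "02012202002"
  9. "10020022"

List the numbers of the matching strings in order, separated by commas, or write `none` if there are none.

1 → no match
2. "11212012" → no match
3. "1001112" → no match
4 → no match
5. "00001002" → no match
6 → no match — must end with "2"
7. "12022202" → match
8. "02012202002" → no match
9. "10020022" → no match

7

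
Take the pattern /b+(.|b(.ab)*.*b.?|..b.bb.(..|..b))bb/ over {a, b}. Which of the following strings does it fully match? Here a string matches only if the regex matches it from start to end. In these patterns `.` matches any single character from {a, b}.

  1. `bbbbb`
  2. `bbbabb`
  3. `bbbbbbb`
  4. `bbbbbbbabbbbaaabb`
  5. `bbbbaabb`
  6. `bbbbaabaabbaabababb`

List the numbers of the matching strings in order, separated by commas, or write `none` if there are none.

1 → match
2 → match
3 → match
4 → match
5 → no match
6 → match

1, 2, 3, 4, 6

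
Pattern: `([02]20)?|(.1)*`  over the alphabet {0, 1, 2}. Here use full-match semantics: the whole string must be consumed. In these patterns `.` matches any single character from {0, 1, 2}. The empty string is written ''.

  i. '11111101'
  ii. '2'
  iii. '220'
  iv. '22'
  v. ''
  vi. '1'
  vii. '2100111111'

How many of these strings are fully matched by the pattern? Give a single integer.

i → match
ii → no match
iii → match
iv → no match
v → match
vi → no match
vii → no match
Total matched: 3

3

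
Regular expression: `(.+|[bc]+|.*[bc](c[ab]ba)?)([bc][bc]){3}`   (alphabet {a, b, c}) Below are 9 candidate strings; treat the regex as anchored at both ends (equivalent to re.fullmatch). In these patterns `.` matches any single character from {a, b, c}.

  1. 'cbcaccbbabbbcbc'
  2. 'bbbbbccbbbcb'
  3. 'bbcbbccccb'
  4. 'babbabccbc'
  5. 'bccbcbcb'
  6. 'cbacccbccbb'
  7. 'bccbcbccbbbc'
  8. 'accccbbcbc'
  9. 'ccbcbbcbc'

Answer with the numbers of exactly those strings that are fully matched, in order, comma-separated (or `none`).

1 → match
2 → match
3 → match
4 → no match
5 → match
6 → match
7 → match
8 → match
9 → match

1, 2, 3, 5, 6, 7, 8, 9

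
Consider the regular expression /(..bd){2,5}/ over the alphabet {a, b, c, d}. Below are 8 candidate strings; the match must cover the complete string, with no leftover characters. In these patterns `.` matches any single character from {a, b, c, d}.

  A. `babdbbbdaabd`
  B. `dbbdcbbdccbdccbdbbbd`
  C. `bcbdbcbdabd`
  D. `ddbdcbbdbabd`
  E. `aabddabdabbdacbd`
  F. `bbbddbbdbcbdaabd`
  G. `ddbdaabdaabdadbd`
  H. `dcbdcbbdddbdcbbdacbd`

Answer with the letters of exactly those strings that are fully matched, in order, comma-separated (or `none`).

A → match
B → match
C → no match
D → match
E → match
F → match
G → match
H → match

A, B, D, E, F, G, H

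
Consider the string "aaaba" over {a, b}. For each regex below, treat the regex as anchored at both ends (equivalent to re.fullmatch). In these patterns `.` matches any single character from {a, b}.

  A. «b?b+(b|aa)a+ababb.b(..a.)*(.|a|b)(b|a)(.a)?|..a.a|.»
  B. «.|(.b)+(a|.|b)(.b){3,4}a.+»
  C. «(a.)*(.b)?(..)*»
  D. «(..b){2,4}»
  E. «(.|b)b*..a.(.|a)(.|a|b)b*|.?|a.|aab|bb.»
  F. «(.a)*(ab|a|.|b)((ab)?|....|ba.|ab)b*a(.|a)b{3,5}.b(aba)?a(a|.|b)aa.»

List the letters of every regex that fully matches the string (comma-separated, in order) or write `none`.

A

A → match
B → no match
C → no match
D → no match — must end with "b"
E → no match
F → no match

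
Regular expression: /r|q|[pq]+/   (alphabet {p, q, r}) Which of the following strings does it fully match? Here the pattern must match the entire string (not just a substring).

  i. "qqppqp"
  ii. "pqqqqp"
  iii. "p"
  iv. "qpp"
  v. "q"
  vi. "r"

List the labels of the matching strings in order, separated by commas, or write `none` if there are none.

i, ii, iii, iv, v, vi

i. "qqppqp" → match
ii. "pqqqqp" → match
iii. "p" → match
iv. "qpp" → match
v. "q" → match
vi. "r" → match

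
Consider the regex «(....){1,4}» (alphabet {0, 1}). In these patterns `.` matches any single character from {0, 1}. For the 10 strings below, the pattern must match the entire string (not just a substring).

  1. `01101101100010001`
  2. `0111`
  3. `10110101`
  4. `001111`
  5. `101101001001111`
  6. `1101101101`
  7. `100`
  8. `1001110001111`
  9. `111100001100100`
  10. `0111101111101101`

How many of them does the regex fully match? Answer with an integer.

3

1 → no match
2 → match
3 → match
4 → no match
5 → no match
6 → no match
7 → no match
8 → no match
9 → no match
10 → match
Total matched: 3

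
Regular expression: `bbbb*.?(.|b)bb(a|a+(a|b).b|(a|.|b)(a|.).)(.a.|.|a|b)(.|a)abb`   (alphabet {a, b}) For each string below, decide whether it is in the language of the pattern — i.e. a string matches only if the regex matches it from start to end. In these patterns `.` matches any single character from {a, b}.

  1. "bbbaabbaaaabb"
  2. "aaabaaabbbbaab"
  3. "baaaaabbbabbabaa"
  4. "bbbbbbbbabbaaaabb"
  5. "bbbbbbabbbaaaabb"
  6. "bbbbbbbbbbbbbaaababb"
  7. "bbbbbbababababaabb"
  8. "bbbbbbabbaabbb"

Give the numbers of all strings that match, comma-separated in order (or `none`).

1, 4, 5, 6

1 → match
2 → no match — must start with "bbb"
3 → no match — must start with "bbb"
4 → match
5 → match
6 → match
7 → no match
8 → no match — must end with "abb"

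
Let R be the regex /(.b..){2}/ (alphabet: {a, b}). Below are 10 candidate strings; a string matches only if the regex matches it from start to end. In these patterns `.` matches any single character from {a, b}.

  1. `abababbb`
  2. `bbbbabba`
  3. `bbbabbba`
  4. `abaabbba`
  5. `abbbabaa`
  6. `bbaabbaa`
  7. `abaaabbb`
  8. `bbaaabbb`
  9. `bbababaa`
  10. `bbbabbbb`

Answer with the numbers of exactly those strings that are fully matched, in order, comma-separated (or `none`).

1 → match
2 → match
3 → match
4 → match
5 → match
6 → match
7 → match
8 → match
9 → match
10 → match

1, 2, 3, 4, 5, 6, 7, 8, 9, 10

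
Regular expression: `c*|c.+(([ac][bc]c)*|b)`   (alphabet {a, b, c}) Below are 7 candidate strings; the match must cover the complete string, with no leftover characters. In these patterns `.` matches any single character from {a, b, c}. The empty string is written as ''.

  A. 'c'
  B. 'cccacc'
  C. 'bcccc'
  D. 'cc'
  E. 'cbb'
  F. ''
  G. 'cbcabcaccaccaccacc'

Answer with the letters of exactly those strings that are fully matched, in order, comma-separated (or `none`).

A, B, D, E, F, G

A. 'c' → match
B. 'cccacc' → match
C. 'bcccc' → no match
D. 'cc' → match
E. 'cbb' → match
F. '' → match
G → match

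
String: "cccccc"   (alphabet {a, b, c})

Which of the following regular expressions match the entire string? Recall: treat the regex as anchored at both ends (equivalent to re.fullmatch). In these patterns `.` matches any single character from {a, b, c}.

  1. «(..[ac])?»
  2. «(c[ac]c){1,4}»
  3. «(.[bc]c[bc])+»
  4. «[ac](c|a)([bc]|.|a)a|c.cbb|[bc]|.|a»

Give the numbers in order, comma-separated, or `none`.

2

1 → no match
2 → match
3 → no match
4 → no match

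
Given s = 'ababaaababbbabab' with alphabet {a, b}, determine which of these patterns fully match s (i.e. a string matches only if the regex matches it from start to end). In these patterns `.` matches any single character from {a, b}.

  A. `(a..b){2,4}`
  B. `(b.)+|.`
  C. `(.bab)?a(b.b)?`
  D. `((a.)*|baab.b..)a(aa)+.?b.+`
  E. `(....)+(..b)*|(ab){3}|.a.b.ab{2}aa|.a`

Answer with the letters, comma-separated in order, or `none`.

A, D, E

A → match
B → no match
C → no match
D → match
E → match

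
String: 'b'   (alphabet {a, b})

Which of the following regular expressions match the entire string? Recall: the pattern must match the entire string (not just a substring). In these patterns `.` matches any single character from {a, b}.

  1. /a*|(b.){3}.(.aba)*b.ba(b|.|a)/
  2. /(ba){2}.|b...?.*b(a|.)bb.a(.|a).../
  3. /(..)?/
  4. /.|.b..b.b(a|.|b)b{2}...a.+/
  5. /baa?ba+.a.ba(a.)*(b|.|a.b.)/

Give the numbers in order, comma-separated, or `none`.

1 → no match
2 → no match
3 → no match
4 → match
5 → no match — must start with 'ba'

4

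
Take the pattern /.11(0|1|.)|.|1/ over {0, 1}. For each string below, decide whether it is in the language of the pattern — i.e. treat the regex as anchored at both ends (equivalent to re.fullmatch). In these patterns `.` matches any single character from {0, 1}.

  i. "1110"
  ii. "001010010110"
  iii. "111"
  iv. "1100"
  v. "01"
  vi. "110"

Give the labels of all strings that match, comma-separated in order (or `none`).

i → match
ii → no match
iii → no match
iv → no match
v → no match
vi → no match

i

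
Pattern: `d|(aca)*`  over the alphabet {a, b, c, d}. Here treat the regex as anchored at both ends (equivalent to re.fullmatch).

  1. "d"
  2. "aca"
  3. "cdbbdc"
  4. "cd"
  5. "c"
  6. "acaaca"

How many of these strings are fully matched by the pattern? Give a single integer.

1 → match
2 → match
3 → no match
4 → no match
5 → no match
6 → match
Total matched: 3

3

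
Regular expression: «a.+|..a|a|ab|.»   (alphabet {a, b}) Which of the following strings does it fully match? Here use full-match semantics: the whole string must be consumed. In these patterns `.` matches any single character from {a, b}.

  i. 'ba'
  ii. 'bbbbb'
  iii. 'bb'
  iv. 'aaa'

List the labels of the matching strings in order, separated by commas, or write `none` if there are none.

iv

i → no match
ii → no match
iii → no match
iv → match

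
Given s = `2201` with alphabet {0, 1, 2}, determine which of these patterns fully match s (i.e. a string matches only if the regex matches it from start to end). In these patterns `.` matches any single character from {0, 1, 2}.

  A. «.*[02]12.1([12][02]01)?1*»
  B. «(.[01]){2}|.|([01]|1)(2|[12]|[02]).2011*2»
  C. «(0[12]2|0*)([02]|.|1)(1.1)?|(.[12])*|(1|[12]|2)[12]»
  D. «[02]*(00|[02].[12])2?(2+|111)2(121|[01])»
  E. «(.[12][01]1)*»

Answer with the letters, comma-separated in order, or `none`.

A → no match
B → no match
C → match
D → no match
E → match

C, E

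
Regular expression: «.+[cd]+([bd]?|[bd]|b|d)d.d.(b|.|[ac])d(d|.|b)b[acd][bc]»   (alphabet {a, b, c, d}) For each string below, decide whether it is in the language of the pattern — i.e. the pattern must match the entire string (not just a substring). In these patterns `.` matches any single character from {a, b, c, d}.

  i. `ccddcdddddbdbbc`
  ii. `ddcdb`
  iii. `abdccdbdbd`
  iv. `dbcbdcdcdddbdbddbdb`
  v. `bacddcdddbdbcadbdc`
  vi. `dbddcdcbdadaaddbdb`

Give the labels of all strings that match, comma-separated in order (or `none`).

i → no match
ii → no match
iii → no match
iv → no match
v → no match
vi → match

vi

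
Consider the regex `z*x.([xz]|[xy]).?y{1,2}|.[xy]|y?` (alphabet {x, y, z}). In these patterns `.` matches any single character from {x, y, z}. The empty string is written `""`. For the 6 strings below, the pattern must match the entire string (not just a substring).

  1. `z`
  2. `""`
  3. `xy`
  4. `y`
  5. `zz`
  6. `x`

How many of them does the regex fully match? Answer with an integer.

1 → no match
2 → match
3 → match
4 → match
5 → no match
6 → no match
Total matched: 3

3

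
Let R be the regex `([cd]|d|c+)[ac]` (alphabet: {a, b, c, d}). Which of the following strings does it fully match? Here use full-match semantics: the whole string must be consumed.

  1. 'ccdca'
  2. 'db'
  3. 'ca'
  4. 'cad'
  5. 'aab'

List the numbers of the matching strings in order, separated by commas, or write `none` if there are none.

1 → no match
2 → no match
3 → match
4 → no match
5 → no match

3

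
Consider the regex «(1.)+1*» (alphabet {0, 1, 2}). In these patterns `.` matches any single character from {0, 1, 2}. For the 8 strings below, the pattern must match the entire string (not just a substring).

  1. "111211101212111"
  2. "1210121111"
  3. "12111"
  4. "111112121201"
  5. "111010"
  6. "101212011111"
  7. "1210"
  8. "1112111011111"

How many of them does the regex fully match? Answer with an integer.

6

1 → match
2. "1210121111" → match
3. "12111" → match
4. "111112121201" → no match
5. "111010" → match
6. "101212011111" → no match
7. "1210" → match
8 → match
Total matched: 6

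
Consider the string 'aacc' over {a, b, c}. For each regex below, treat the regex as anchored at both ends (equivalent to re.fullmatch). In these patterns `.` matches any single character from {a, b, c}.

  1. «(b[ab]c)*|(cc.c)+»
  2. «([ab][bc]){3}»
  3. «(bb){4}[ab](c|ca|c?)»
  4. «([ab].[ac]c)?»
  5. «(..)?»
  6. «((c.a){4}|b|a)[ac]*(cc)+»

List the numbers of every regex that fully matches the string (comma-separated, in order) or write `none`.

1 → no match
2 → no match
3 → no match — must start with 'bb'
4 → match
5 → no match
6 → match

4, 6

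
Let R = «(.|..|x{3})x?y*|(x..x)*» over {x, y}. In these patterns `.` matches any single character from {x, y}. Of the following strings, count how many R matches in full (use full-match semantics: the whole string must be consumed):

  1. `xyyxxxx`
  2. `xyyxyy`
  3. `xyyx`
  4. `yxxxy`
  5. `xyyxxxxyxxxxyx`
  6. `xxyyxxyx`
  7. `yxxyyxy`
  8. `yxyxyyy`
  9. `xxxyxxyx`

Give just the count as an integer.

1 → no match
2 → no match
3 → match
4 → no match
5 → no match
6 → no match
7 → no match
8 → no match
9 → no match
Total matched: 1

1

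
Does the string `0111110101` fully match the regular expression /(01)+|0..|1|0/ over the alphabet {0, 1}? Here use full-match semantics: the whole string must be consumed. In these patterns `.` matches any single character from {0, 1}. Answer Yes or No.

No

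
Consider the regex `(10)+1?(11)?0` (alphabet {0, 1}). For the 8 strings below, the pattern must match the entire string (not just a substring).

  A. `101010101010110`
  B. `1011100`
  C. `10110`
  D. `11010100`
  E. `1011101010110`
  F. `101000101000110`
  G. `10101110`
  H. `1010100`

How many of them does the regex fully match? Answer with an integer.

A → match
B → no match
C → match
D → no match — must start with `10`
E → no match
F → no match
G → match
H → match
Total matched: 4

4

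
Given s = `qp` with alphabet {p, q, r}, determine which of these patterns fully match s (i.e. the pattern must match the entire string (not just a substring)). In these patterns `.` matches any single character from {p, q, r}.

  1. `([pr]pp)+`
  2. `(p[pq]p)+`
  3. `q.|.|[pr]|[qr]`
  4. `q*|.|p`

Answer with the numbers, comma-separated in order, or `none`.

3

1 → no match — must end with `pp`
2 → no match — must start with `p`
3 → match
4 → no match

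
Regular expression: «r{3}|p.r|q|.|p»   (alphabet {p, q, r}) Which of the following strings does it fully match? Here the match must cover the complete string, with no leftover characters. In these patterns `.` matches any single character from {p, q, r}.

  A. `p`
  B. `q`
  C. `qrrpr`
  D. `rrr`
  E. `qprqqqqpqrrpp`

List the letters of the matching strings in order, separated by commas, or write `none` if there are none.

A, B, D

A. `p` → match
B. `q` → match
C. `qrrpr` → no match
D. `rrr` → match
E → no match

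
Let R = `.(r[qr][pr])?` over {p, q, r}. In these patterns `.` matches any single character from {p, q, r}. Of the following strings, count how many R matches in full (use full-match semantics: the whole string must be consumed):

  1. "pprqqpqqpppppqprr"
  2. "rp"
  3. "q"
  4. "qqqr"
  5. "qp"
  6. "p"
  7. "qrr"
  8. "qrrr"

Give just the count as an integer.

1 → no match
2 → no match
3 → match
4 → no match
5 → no match
6 → match
7 → no match
8 → match
Total matched: 3

3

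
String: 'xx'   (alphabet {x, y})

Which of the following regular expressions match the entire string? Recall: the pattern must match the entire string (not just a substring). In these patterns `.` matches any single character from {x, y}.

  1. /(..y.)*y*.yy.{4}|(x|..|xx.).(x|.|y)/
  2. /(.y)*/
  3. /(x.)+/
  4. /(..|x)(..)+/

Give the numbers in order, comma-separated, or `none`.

1 → no match
2 → no match
3 → match
4 → no match

3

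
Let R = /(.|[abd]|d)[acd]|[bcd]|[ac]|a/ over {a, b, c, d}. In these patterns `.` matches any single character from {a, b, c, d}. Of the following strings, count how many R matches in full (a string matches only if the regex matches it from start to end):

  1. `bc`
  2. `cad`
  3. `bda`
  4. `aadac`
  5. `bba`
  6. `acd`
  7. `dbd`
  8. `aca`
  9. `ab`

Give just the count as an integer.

1

1 → match
2 → no match
3 → no match
4 → no match
5 → no match
6 → no match
7 → no match
8 → no match
9 → no match
Total matched: 1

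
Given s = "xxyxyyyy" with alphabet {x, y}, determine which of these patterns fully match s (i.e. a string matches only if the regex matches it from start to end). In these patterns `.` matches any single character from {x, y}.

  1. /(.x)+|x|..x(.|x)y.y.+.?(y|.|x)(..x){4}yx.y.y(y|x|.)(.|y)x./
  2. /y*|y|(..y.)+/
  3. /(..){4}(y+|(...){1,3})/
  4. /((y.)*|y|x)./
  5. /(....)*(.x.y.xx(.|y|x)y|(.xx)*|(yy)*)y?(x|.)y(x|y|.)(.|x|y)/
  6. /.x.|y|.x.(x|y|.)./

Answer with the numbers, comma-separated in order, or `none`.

2, 5

1 → no match
2 → match
3 → no match
4 → no match
5 → match
6 → no match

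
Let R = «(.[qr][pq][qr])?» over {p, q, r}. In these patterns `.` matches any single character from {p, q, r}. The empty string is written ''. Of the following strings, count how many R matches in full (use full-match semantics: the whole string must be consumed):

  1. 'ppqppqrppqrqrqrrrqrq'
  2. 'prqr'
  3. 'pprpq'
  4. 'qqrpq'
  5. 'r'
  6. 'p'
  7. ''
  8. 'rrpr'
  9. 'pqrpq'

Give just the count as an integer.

1 → no match
2. 'prqr' → match
3. 'pprpq' → no match
4. 'qqrpq' → no match
5. 'r' → no match
6. 'p' → no match
7. '' → match
8. 'rrpr' → match
9. 'pqrpq' → no match
Total matched: 3

3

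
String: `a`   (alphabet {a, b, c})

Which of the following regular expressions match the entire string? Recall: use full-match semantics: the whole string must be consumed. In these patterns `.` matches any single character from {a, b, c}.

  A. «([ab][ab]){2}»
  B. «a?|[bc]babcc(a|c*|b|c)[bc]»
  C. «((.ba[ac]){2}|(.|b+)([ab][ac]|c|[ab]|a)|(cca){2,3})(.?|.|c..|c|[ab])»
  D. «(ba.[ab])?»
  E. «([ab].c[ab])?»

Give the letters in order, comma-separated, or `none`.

B

A → no match
B → match
C → no match
D → no match
E → no match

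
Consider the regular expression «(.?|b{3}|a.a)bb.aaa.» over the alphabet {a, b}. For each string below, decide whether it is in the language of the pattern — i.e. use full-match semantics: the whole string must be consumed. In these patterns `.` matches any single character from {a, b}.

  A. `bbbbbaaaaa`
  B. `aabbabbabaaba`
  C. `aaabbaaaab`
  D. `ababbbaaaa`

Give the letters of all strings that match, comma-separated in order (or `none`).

A → match
B → no match
C → match
D → match

A, C, D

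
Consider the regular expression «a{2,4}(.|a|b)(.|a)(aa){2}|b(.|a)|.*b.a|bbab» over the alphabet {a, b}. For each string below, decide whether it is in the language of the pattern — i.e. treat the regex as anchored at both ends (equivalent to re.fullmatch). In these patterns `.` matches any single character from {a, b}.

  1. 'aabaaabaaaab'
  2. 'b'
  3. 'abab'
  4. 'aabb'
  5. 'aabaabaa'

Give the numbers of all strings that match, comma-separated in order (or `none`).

5

1 → no match
2 → no match
3 → no match
4 → no match
5 → match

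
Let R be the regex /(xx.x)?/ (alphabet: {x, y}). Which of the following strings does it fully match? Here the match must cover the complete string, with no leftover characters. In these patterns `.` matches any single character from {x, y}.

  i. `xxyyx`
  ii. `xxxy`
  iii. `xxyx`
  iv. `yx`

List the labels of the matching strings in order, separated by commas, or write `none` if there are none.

iii

i. `xxyyx` → no match
ii. `xxxy` → no match
iii. `xxyx` → match
iv. `yx` → no match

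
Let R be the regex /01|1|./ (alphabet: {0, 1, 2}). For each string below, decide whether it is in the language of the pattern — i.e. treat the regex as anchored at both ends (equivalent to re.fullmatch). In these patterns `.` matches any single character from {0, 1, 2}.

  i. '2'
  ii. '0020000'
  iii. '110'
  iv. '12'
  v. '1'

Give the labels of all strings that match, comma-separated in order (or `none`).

i → match
ii → no match
iii → no match
iv → no match
v → match

i, v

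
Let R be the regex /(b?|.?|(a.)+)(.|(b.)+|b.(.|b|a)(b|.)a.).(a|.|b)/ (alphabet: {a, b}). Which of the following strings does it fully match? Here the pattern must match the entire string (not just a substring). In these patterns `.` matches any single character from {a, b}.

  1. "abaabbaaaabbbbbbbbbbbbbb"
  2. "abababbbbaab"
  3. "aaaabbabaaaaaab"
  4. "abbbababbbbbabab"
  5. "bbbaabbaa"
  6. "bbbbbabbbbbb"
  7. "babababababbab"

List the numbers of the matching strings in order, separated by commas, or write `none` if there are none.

2, 6, 7

1 → no match
2 → match
3 → no match
4 → no match
5 → no match
6 → match
7 → match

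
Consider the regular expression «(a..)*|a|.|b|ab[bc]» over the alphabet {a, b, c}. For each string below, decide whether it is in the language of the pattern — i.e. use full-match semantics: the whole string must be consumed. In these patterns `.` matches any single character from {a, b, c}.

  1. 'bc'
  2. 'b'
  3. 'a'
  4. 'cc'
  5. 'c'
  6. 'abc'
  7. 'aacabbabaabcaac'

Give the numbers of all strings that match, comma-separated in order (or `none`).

2, 3, 5, 6, 7

1. 'bc' → no match
2. 'b' → match
3. 'a' → match
4. 'cc' → no match
5. 'c' → match
6. 'abc' → match
7 → match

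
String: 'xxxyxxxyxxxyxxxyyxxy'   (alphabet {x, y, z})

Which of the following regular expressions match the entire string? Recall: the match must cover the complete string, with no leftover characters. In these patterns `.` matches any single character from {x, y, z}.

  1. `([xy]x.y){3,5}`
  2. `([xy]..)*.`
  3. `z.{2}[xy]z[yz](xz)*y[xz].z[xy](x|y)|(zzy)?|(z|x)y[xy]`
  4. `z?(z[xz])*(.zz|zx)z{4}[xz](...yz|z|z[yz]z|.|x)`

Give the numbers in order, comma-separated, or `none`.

1

1 → match
2 → no match
3 → no match
4 → no match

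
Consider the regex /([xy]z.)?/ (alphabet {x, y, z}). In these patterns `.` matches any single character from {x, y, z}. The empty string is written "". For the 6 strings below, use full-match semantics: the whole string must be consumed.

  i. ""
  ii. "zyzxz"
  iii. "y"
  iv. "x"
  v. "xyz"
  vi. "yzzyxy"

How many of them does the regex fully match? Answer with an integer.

1

i → match
ii → no match
iii → no match
iv → no match
v → no match
vi → no match
Total matched: 1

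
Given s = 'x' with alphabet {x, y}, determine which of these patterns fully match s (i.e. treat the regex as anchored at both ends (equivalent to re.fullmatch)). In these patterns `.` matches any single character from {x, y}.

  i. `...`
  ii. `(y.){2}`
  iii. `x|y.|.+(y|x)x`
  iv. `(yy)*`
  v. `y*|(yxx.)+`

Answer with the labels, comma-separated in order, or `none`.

iii

i → no match
ii → no match — must start with 'y'
iii → match
iv → no match
v → no match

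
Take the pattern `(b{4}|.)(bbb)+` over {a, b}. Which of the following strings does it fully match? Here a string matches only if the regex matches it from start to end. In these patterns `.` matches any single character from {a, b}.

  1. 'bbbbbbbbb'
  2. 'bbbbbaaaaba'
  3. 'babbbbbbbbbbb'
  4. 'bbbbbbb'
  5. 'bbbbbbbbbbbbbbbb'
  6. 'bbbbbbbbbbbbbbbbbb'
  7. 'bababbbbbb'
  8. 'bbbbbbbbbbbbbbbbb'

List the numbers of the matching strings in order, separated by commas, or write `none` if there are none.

4, 5

1 → no match
2 → no match — must end with 'bbb'
3 → no match
4 → match
5 → match
6 → no match
7 → no match
8 → no match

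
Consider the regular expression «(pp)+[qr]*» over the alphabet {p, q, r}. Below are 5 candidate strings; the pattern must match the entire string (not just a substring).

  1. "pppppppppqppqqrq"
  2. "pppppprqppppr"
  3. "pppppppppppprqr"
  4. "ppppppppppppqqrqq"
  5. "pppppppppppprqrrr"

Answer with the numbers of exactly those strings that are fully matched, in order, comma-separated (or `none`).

1 → no match
2 → no match
3 → match
4 → match
5 → match

3, 4, 5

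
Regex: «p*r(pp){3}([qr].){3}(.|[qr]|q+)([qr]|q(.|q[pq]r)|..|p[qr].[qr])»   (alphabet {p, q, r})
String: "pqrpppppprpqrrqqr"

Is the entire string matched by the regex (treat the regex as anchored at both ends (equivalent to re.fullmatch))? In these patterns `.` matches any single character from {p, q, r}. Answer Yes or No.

No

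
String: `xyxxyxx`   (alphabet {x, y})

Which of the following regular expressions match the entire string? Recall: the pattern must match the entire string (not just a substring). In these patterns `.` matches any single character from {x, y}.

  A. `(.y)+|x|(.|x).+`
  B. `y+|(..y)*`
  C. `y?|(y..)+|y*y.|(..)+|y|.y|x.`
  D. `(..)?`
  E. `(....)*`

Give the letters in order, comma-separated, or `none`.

A → match
B → no match
C → no match
D → no match
E → no match

A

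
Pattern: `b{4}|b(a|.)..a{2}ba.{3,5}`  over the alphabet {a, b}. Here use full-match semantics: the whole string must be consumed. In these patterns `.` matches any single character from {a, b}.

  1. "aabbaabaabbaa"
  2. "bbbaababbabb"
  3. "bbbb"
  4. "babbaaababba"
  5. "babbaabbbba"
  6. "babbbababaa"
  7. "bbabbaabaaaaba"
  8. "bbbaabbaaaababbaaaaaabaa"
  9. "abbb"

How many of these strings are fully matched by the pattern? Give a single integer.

1

1 → no match — must start with "b"
2 → no match
3 → match
4 → no match
5 → no match
6 → no match
7 → no match
8 → no match
9 → no match — must start with "b"
Total matched: 1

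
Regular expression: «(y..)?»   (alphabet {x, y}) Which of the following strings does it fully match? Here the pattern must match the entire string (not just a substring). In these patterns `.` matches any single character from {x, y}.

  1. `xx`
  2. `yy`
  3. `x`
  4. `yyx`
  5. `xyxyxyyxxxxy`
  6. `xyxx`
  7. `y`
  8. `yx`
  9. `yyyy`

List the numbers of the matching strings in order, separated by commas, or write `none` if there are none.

1 → no match
2 → no match
3 → no match
4 → match
5 → no match
6 → no match
7 → no match
8 → no match
9 → no match

4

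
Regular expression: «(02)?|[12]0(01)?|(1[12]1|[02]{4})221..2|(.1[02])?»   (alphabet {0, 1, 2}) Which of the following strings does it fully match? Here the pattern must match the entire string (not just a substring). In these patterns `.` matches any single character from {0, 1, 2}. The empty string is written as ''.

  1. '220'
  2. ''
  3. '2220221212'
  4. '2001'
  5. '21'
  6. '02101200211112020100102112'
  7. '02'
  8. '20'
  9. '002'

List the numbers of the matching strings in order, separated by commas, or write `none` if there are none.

2, 3, 4, 7, 8

1 → no match
2 → match
3 → match
4 → match
5 → no match
6 → no match
7 → match
8 → match
9 → no match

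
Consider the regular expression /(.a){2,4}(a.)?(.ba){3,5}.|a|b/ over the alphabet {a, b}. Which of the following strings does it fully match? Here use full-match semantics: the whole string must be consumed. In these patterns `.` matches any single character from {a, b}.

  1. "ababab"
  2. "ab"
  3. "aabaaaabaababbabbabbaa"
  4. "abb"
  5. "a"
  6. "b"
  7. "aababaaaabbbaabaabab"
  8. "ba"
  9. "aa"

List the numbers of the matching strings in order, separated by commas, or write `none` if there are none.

1. "ababab" → no match
2. "ab" → no match
3 → match
4. "abb" → no match
5. "a" → match
6. "b" → match
7 → match
8. "ba" → no match
9. "aa" → no match

3, 5, 6, 7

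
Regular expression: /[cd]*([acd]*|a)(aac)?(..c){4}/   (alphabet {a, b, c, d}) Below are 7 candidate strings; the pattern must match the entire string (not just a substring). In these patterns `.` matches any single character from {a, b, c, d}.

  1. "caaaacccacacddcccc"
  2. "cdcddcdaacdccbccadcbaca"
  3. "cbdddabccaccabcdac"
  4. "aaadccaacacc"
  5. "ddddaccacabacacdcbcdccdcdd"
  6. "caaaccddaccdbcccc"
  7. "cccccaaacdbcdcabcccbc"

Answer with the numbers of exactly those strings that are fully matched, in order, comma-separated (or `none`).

none

1 → no match
2 → no match — must end with "c"
3 → no match
4. "aaadccaacacc" → no match
5 → no match — must end with "c"
6 → no match
7 → no match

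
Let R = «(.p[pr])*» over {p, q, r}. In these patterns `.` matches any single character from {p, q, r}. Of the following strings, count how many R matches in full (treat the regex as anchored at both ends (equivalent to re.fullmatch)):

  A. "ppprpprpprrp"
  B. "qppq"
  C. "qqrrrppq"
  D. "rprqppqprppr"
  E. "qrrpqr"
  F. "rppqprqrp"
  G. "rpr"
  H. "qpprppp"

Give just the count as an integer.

2

A. "ppprpprpprrp" → no match
B. "qppq" → no match
C. "qqrrrppq" → no match
D. "rprqppqprppr" → match
E. "qrrpqr" → no match
F. "rppqprqrp" → no match
G. "rpr" → match
H. "qpprppp" → no match
Total matched: 2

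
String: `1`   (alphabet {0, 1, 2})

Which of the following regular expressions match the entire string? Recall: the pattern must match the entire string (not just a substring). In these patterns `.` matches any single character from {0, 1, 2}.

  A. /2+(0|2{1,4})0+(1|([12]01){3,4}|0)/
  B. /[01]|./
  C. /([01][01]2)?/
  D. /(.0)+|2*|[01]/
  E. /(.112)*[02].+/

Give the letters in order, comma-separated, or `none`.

B, D

A → no match — must start with `2`
B → match
C → no match
D → match
E → no match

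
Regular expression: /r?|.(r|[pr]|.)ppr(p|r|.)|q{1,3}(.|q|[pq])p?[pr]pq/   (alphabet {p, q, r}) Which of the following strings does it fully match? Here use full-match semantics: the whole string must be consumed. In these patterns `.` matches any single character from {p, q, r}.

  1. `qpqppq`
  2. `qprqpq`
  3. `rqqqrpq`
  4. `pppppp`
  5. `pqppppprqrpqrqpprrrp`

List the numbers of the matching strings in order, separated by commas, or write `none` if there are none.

1 → no match
2 → no match
3 → no match
4 → no match
5 → no match

none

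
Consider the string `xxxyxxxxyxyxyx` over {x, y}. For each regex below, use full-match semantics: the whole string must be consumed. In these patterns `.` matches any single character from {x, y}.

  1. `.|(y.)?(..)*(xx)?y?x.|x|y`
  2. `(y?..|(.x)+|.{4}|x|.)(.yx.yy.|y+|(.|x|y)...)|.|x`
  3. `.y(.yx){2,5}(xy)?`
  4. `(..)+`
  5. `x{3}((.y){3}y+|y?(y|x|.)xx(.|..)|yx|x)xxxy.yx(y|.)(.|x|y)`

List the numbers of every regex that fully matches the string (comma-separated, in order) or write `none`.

1 → no match
2 → no match
3 → no match
4 → match
5 → match

4, 5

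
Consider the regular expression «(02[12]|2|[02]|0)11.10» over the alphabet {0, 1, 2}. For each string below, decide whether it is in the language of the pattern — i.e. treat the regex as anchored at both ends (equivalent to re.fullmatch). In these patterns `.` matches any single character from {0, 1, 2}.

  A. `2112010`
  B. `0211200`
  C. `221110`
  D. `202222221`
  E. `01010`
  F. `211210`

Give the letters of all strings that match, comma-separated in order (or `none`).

A → no match
B → no match — must end with `10`
C → no match
D → no match — must end with `10`
E → no match
F → match

F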